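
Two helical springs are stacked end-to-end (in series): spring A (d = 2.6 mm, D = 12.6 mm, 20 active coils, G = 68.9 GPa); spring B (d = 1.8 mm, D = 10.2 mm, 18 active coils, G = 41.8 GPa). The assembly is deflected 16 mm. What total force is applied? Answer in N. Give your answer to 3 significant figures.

35.6 N

k_A = Gd⁴/(8D³N_a) = (68.9×10³)(2.6⁴)/(8·12.6³·20) = 9.8374 N/mm
k_B = Gd⁴/(8D³N_a) = (41.8×10³)(1.8⁴)/(8·10.2³·18) = 2.8715 N/mm
Series: 1/k_eq = 1/9.8374 + 1/2.8715 = 0.44991; k_eq = 2.2227 N/mm
F = k_eq·δ = 2.2227·16 = 35.563 N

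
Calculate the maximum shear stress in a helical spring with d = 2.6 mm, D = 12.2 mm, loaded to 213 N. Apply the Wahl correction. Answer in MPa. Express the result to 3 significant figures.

Spring index C = D/d = 12.2/2.6 = 4.6923
K_W = (4C−1)/(4C−4) + 0.615/C = 17.769/14.769 + 0.1311 = 1.3342
τ₀ = 8FD/(πd³) = 8·213·12.2/(π·2.6³) = 20788.8/55.217 = 376.5 MPa
τ_max = K·τ₀ = 1.3342 × 376.5 = 502.32 MPa

502 MPa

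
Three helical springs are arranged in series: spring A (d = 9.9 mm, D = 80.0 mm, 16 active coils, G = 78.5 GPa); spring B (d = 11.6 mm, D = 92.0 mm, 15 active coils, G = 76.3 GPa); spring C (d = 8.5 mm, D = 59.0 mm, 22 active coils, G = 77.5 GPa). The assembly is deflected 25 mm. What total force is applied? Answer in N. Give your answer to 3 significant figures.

103 N

k_A = Gd⁴/(8D³N_a) = (78.5×10³)(9.9⁴)/(8·80.0³·16) = 11.506 N/mm
k_B = Gd⁴/(8D³N_a) = (76.3×10³)(11.6⁴)/(8·92.0³·15) = 14.785 N/mm
k_C = Gd⁴/(8D³N_a) = (77.5×10³)(8.5⁴)/(8·59.0³·22) = 11.192 N/mm
Series: 1/k_eq = 1/11.506 + 1/14.785 + 1/11.192 = 0.2439; k_eq = 4.1001 N/mm
F = k_eq·δ = 4.1001·25 = 102.5 N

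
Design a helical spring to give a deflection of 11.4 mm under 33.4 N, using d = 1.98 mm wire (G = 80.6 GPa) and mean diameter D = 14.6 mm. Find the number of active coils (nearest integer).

17

Required rate k = F/δ = 33.4/11.4 = 2.9298 N/mm
N_a = Gd⁴/(8D³k) = (80.6×10³ × 1.98⁴)/(8 × 14.6³ × 2.9298)
    = 1.23878e+06 / 72944.1 = 16.98 → 17 coils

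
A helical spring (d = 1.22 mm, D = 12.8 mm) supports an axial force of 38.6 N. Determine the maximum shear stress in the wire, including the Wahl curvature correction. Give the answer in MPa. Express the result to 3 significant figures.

788 MPa

Spring index C = D/d = 12.8/1.22 = 10.4918
K_W = (4C−1)/(4C−4) + 0.615/C = 40.967/37.967 + 0.0586 = 1.1376
τ₀ = 8FD/(πd³) = 8·38.6·12.8/(π·1.22³) = 3952.64/5.7047 = 692.88 MPa
τ_max = K·τ₀ = 1.1376 × 692.88 = 788.24 MPa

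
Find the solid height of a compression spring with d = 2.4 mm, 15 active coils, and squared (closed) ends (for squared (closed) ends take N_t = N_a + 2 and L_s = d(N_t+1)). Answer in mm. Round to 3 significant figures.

43.2 mm

squared (closed) ends: N_t = N_a + 2 = 15 + 2 = 17
L_s = d·(N_t+1) = 2.4 × 18 = 43.2 mm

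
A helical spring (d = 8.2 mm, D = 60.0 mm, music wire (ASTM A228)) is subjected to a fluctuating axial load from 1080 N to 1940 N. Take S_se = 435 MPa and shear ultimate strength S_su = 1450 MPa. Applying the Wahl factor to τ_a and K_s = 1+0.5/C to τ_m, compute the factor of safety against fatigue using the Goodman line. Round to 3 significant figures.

1.57

C = D/d = 60.0/8.2 = 7.3171; K_W = (4C−1)/(4C−4)+0.615/C = 1.2028; K_s = 1+0.5/C = 1.0683
F_a = (F_max−F_min)/2 = 430 N; F_m = (F_max+F_min)/2 = 1510 N
τ_a = K_W·8F_aD/(πd³) = 1.2028 × 119.16 = 143.32 MPa
τ_m = K_s·8F_mD/(πd³) = 1.0683 × 418.43 = 447.03 MPa
Goodman: 1/n_f = τ_a/S_se + τ_m/S_su = 143.32/435 + 447.03/1450 = 0.32947 + 0.30829 = 0.63776
n_f = 1/0.63776 = 1.568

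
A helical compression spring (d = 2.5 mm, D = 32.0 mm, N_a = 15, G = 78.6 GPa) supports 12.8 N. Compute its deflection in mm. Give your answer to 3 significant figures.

16.4 mm

k = Gd⁴/(8D³N_a) = (78.6×10³)(2.5⁴)/(8·32.0³·15) = 0.78082 N/mm
δ = F/k = 12.8 / 0.78082 = 16.393 mm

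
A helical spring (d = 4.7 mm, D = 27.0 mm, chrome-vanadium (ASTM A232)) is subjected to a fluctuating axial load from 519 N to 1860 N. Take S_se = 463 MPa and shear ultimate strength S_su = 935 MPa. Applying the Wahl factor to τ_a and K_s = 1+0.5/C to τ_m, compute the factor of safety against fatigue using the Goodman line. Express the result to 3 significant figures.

C = D/d = 27.0/4.7 = 5.7447; K_W = (4C−1)/(4C−4)+0.615/C = 1.2651; K_s = 1+0.5/C = 1.0870
F_a = (F_max−F_min)/2 = 670.5 N; F_m = (F_max+F_min)/2 = 1189.5 N
τ_a = K_W·8F_aD/(πd³) = 1.2651 × 444.03 = 561.75 MPa
τ_m = K_s·8F_mD/(πd³) = 1.0870 × 787.73 = 856.29 MPa
Goodman: 1/n_f = τ_a/S_se + τ_m/S_su = 561.75/463 + 856.29/935 = 1.21328 + 0.91581 = 2.1291
n_f = 1/2.1291 = 0.4697

0.470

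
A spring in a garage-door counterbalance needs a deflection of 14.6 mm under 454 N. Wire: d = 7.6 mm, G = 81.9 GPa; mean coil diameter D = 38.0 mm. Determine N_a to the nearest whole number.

20

Required rate k = F/δ = 454/14.6 = 31.096 N/mm
N_a = Gd⁴/(8D³k) = (81.9×10³ × 7.6⁴)/(8 × 38.0³ × 31.096)
    = 2.73236e+08 / 1.36503e+07 = 20.02 → 20 coils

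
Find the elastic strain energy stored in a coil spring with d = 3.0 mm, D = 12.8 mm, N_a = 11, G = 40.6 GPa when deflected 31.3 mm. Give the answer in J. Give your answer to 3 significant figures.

8.73 J

k = Gd⁴/(8D³N_a) = (40.6×10³)(3.0⁴)/(8·12.8³·11) = 17.82 N/mm
U = ½kδ² = 0.5 × 17.82 × 31.3² = 8728.9 N·mm = 8.7289 J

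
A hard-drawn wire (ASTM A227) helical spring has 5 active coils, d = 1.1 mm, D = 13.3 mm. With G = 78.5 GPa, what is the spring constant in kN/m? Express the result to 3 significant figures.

1.22 kN/m

k = Gd⁴/(8D³N_a) = (78.5×10³ × 1.1⁴) / (8 × 13.3³ × 5)
  = 114932 / 94105.5 = 1.2213 N/mm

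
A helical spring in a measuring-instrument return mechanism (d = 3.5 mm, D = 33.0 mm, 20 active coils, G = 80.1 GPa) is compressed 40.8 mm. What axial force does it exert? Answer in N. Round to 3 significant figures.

85.3 N

k = Gd⁴/(8D³N_a) = (80.1×10³)(3.5⁴)/(8·33.0³·20) = 2.0905 N/mm
F = k·δ = 2.0905 × 40.8 = 85.291 N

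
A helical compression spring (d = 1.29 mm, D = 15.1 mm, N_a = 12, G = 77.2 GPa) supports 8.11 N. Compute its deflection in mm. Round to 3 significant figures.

k = Gd⁴/(8D³N_a) = (77.2×10³)(1.29⁴)/(8·15.1³·12) = 0.64681 N/mm
δ = F/k = 8.11 / 0.64681 = 12.539 mm

12.5 mm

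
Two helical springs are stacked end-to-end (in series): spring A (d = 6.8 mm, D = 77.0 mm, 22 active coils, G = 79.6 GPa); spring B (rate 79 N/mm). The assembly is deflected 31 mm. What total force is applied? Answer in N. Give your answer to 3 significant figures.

63.9 N

k_A = Gd⁴/(8D³N_a) = (79.6×10³)(6.8⁴)/(8·77.0³·22) = 2.1182 N/mm
Series: 1/k_eq = 1/2.1182 + 1/79 = 0.48476; k_eq = 2.0629 N/mm
F = k_eq·δ = 2.0629·31 = 63.949 N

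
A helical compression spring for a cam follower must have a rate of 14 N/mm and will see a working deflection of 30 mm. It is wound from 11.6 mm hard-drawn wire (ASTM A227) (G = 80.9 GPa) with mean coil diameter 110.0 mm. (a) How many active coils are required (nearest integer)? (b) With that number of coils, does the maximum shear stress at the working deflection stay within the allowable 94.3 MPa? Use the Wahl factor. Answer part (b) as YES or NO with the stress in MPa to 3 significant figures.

N_a = Gd⁴/(8D³k) = (80.9×10³)(11.6⁴)/(8·110.0³·14) = 9.826 → N_a = 10
Actual rate k = Gd⁴/(8D³·10) = 13.757 N/mm
Working load F = kδ = 13.757·30 = 412.7 N
C = 110.0/11.6 = 9.4828; K_W = (4C−1)/(4C−4)+0.615/C = 1.1533
τ_max = K_W·8FD/(πd³) = 1.1533·74.062 = 85.413 MPa
τ_max ≤ 94.3 MPa → acceptable

(a) 10 coils; (b) YES, τ_max = 85.4 MPa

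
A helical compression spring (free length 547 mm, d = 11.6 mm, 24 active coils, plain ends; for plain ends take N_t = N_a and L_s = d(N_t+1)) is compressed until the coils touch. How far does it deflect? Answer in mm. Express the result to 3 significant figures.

257 mm

N_t = 24; L_s = 11.6·25 = 290 mm
δ_solid = L₀ − L_s = 547 − 290 = 257 mm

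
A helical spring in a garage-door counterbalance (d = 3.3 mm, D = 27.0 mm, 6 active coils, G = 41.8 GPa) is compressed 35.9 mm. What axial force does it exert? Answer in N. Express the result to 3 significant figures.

188 N

k = Gd⁴/(8D³N_a) = (41.8×10³)(3.3⁴)/(8·27.0³·6) = 5.2469 N/mm
F = k·δ = 5.2469 × 35.9 = 188.36 N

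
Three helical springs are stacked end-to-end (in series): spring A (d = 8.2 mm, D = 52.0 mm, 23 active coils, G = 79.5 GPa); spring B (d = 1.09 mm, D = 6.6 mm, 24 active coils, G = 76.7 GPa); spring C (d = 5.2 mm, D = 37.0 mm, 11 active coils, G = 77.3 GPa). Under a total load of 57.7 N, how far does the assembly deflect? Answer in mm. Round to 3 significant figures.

38.1 mm

k_A = Gd⁴/(8D³N_a) = (79.5×10³)(8.2⁴)/(8·52.0³·23) = 13.893 N/mm
k_B = Gd⁴/(8D³N_a) = (76.7×10³)(1.09⁴)/(8·6.6³·24) = 1.9614 N/mm
k_C = Gd⁴/(8D³N_a) = (77.3×10³)(5.2⁴)/(8·37.0³·11) = 12.68 N/mm
Series: 1/k_eq = 1/13.893 + 1/1.9614 + 1/12.68 = 0.66068; k_eq = 1.5136 N/mm
δ = F/k_eq = 57.7/1.5136 = 38.121 mm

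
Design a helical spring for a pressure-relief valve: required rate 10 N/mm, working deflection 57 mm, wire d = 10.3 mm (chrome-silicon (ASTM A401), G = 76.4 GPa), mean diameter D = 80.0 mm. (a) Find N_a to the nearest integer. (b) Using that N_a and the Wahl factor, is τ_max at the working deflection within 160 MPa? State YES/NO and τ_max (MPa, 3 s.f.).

N_a = Gd⁴/(8D³k) = (76.4×10³)(10.3⁴)/(8·80.0³·10) = 20.99 → N_a = 21
Actual rate k = Gd⁴/(8D³·21) = 9.9968 N/mm
Working load F = kδ = 9.9968·57 = 569.82 N
C = 80.0/10.3 = 7.7670; K_W = (4C−1)/(4C−4)+0.615/C = 1.1900
τ_max = K_W·8FD/(πd³) = 1.1900·106.23 = 126.42 MPa
τ_max ≤ 160 MPa → acceptable

(a) 21 coils; (b) YES, τ_max = 126 MPa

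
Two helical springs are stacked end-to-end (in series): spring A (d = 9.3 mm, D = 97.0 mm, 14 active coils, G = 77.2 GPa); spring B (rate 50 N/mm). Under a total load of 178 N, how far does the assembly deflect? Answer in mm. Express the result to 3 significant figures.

35.1 mm

k_A = Gd⁴/(8D³N_a) = (77.2×10³)(9.3⁴)/(8·97.0³·14) = 5.6496 N/mm
Series: 1/k_eq = 1/5.6496 + 1/50 = 0.197; k_eq = 5.076 N/mm
δ = F/k_eq = 178/5.076 = 35.067 mm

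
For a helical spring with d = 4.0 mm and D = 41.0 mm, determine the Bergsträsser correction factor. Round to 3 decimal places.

C = D/d = 41.0/4.0 = 10.2500
K_B = (4C+2)/(4C−3) = 43.000/38.000 = 1.1316

1.132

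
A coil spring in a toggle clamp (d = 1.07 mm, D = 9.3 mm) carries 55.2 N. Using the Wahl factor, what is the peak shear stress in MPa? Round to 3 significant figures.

Spring index C = D/d = 9.3/1.07 = 8.6916
K_W = (4C−1)/(4C−4) + 0.615/C = 33.766/30.766 + 0.0708 = 1.1683
τ₀ = 8FD/(πd³) = 8·55.2·9.3/(π·1.07³) = 4106.88/3.8486 = 1067.1 MPa
τ_max = K·τ₀ = 1.1683 × 1067.1 = 1246.7 MPa

1250 MPa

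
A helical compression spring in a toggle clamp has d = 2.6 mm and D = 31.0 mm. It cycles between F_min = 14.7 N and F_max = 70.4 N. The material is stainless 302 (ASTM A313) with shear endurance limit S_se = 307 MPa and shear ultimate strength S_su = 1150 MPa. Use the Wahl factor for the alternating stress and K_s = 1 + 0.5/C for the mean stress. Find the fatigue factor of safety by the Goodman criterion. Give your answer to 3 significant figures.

1.59

C = D/d = 31.0/2.6 = 11.9231; K_W = (4C−1)/(4C−4)+0.615/C = 1.1202; K_s = 1+0.5/C = 1.0419
F_a = (F_max−F_min)/2 = 27.85 N; F_m = (F_max+F_min)/2 = 42.55 N
τ_a = K_W·8F_aD/(πd³) = 1.1202 × 125.09 = 140.13 MPa
τ_m = K_s·8F_mD/(πd³) = 1.0419 × 191.11 = 199.12 MPa
Goodman: 1/n_f = τ_a/S_se + τ_m/S_su = 140.13/307 + 199.12/1150 = 0.45644 + 0.17315 = 0.62959
n_f = 1/0.62959 = 1.588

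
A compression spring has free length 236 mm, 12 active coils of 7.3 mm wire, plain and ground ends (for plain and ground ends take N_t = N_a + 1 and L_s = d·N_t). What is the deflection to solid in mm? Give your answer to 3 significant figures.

N_t = 13; L_s = 7.3·13 = 94.9 mm
δ_solid = L₀ − L_s = 236 − 94.9 = 141.1 mm

141 mm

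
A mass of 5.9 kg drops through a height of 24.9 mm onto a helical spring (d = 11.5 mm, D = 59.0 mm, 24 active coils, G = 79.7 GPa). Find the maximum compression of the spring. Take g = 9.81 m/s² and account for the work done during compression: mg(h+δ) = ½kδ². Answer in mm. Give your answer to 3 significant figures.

10.8 mm

k = Gd⁴/(8D³N_a) = (79.7×10³)(11.5⁴)/(8·59.0³·24) = 35.35 N/mm
W = mg = 5.9 × 9.81 = 57.879 N
½kδ² − Wδ − Wh = 0 → δ = (W + √(W² + 2kWh))/k
δ = (57.879 + √(3350 + 101893))/35.35 = (57.879 + 324.41)/35.35 = 10.814 mm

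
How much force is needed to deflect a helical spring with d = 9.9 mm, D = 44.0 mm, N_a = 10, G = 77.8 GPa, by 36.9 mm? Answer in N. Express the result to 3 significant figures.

4050 N

k = Gd⁴/(8D³N_a) = (77.8×10³)(9.9⁴)/(8·44.0³·10) = 109.67 N/mm
F = k·δ = 109.67 × 36.9 = 4046.7 N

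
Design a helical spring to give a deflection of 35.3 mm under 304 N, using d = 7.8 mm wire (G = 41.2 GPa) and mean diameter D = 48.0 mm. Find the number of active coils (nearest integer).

20

Required rate k = F/δ = 304/35.3 = 8.6119 N/mm
N_a = Gd⁴/(8D³k) = (41.2×10³ × 7.8⁴)/(8 × 48.0³ × 8.6119)
    = 1.52502e+08 / 7.61926e+06 = 20.02 → 20 coils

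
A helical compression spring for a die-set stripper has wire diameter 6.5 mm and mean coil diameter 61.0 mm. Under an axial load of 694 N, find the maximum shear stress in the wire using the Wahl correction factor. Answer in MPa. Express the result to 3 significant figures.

Spring index C = D/d = 61.0/6.5 = 9.3846
K_W = (4C−1)/(4C−4) + 0.615/C = 36.538/33.538 + 0.0655 = 1.1550
τ₀ = 8FD/(πd³) = 8·694·61.0/(π·6.5³) = 338672/862.76 = 392.54 MPa
τ_max = K·τ₀ = 1.1550 × 392.54 = 453.38 MPa

453 MPa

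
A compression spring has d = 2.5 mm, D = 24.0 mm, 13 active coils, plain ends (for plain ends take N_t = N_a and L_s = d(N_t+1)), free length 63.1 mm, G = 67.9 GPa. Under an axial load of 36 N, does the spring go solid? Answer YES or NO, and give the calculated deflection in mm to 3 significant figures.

k = Gd⁴/(8D³N_a) = (67.9×10³)(2.5⁴)/(8·24.0³·13) = 1.8449 N/mm
N_t = 13; L_s = 2.5·14 = 35 mm; δ_solid = L₀ − L_s = 63.1 − 35 = 28.1 mm
δ = F/k = 36/1.8449 = 19.514 mm
δ < δ_solid → spring does not go solid

NO, δ = 19.5 mm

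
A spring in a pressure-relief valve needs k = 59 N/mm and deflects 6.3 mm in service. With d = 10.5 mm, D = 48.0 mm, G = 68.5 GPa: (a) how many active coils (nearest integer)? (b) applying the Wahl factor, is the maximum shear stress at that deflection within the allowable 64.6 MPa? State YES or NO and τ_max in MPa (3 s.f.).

(a) 16 coils; (b) YES, τ_max = 52.6 MPa

N_a = Gd⁴/(8D³k) = (68.5×10³)(10.5⁴)/(8·48.0³·59) = 15.95 → N_a = 16
Actual rate k = Gd⁴/(8D³·16) = 58.819 N/mm
Working load F = kδ = 58.819·6.3 = 370.56 N
C = 48.0/10.5 = 4.5714; K_W = (4C−1)/(4C−4)+0.615/C = 1.3445
τ_max = K_W·8FD/(πd³) = 1.3445·39.126 = 52.606 MPa
τ_max ≤ 64.6 MPa → acceptable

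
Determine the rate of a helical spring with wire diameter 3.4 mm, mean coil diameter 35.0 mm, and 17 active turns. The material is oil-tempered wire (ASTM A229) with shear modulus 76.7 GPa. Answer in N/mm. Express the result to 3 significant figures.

k = Gd⁴/(8D³N_a) = (76.7×10³ × 3.4⁴) / (8 × 35.0³ × 17)
  = 1.02497e+07 / 5.831e+06 = 1.7578 N/mm

1.76 N/mm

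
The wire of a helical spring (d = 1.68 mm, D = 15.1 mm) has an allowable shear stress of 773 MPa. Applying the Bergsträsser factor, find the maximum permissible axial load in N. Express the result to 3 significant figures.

C = D/d = 15.1/1.68 = 8.9881
K_B = (4C+2)/(4C−3) = 37.952/32.952 = 1.1517
τ_max = K·8FD/(πd³) → F_max = τ_allow·πd³/(8DK)
F_max = 773·π·1.68³/(8·15.1·1.1517) = 11515/139.13 = 82.763 N

82.8 N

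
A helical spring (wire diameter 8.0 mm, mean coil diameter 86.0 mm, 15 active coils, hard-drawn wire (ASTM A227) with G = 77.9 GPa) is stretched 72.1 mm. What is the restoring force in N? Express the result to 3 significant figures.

k = Gd⁴/(8D³N_a) = (77.9×10³)(8.0⁴)/(8·86.0³·15) = 4.1804 N/mm
F = k·δ = 4.1804 × 72.1 = 301.41 N

301 N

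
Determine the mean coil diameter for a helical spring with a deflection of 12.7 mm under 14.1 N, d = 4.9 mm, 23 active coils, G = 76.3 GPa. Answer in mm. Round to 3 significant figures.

59.9 mm

Required rate k = F/δ = 14.1/12.7 = 1.1102 N/mm
D = (Gd⁴/(8N_a·k))^(1/3) = (76.3×10³·4.9⁴/(8·23·1.1102))^(1/3)
  = (215316)^(1/3) = 59.9366 mm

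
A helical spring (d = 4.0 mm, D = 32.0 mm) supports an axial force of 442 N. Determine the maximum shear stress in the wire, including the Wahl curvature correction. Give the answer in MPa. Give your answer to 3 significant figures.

Spring index C = D/d = 32.0/4.0 = 8.0000
K_W = (4C−1)/(4C−4) + 0.615/C = 31.000/28.000 + 0.0769 = 1.1840
τ₀ = 8FD/(πd³) = 8·442·32.0/(π·4.0³) = 113152/201.06 = 562.77 MPa
τ_max = K·τ₀ = 1.1840 × 562.77 = 666.33 MPa

666 MPa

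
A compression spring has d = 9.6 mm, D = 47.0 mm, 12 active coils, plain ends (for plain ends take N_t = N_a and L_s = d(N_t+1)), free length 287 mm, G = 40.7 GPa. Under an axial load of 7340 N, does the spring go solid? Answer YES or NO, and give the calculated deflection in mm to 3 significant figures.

YES, δ = 212 mm

k = Gd⁴/(8D³N_a) = (40.7×10³)(9.6⁴)/(8·47.0³·12) = 34.683 N/mm
N_t = 12; L_s = 9.6·13 = 124.8 mm; δ_solid = L₀ − L_s = 287 − 124.8 = 162.2 mm
δ = F/k = 7340/34.683 = 211.63 mm
δ ≥ δ_solid → spring goes solid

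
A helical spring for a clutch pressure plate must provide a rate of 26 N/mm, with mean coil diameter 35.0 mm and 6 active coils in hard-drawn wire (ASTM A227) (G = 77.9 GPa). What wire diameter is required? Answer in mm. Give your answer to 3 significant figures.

5.12 mm

d = (8D³N_a·k / G)^(1/4) = (8·35.0³·6·26 / (77.9×10³))^0.25
  = (686.88)^0.25 = 5.1194 mm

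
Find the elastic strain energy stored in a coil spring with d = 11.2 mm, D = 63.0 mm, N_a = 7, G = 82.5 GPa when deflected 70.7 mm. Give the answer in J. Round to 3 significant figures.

232 J

k = Gd⁴/(8D³N_a) = (82.5×10³)(11.2⁴)/(8·63.0³·7) = 92.708 N/mm
U = ½kδ² = 0.5 × 92.708 × 70.7² = 2.317e+05 N·mm = 231.7 J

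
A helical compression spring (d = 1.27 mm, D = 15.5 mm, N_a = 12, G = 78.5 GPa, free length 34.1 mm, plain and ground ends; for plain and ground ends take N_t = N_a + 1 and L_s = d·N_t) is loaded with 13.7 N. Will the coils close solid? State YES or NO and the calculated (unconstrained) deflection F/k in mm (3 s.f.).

YES, δ = 24.0 mm

k = Gd⁴/(8D³N_a) = (78.5×10³)(1.27⁴)/(8·15.5³·12) = 0.57124 N/mm
N_t = 13; L_s = 1.27·13 = 16.51 mm; δ_solid = L₀ − L_s = 34.1 − 16.51 = 17.59 mm
δ = F/k = 13.7/0.57124 = 23.983 mm
δ ≥ δ_solid → spring goes solid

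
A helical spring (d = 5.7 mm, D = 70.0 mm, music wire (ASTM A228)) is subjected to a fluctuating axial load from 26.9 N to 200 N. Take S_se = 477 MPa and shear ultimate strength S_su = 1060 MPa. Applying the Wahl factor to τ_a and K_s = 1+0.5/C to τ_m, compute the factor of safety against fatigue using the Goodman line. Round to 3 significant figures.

3.31

C = D/d = 70.0/5.7 = 12.2807; K_W = (4C−1)/(4C−4)+0.615/C = 1.1166; K_s = 1+0.5/C = 1.0407
F_a = (F_max−F_min)/2 = 86.55 N; F_m = (F_max+F_min)/2 = 113.45 N
τ_a = K_W·8F_aD/(πd³) = 1.1166 × 83.307 = 93.017 MPa
τ_m = K_s·8F_mD/(πd³) = 1.0407 × 109.2 = 113.64 MPa
Goodman: 1/n_f = τ_a/S_se + τ_m/S_su = 93.017/477 + 113.64/1060 = 0.19501 + 0.10721 = 0.30222
n_f = 1/0.30222 = 3.309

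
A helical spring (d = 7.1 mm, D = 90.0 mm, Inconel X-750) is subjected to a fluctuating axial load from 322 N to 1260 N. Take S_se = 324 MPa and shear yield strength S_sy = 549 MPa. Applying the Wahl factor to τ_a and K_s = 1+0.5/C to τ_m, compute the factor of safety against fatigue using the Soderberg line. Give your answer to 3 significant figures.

C = D/d = 90.0/7.1 = 12.6761; K_W = (4C−1)/(4C−4)+0.615/C = 1.1128; K_s = 1+0.5/C = 1.0394
F_a = (F_max−F_min)/2 = 469 N; F_m = (F_max+F_min)/2 = 791 N
τ_a = K_W·8F_aD/(πd³) = 1.1128 × 300.32 = 334.18 MPa
τ_m = K_s·8F_mD/(πd³) = 1.0394 × 506.51 = 526.48 MPa
Soderberg: 1/n_f = τ_a/S_se + τ_m/S_sy = 334.18/324 + 526.48/549 = 1.03141 + 0.95899 = 1.9904
n_f = 1/1.9904 = 0.5024

0.502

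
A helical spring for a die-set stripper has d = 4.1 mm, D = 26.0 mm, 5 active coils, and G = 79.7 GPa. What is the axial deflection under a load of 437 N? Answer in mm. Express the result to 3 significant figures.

k = Gd⁴/(8D³N_a) = (79.7×10³)(4.1⁴)/(8·26.0³·5) = 32.034 N/mm
δ = F/k = 437 / 32.034 = 13.642 mm

13.6 mm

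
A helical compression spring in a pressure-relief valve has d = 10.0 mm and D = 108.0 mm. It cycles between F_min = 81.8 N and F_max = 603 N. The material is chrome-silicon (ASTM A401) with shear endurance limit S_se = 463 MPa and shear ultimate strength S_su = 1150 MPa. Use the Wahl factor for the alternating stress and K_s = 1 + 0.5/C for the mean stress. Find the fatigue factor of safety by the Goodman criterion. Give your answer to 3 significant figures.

3.83

C = D/d = 108.0/10.0 = 10.8000; K_W = (4C−1)/(4C−4)+0.615/C = 1.1335; K_s = 1+0.5/C = 1.0463
F_a = (F_max−F_min)/2 = 260.6 N; F_m = (F_max+F_min)/2 = 342.4 N
τ_a = K_W·8F_aD/(πd³) = 1.1335 × 71.67 = 81.236 MPa
τ_m = K_s·8F_mD/(πd³) = 1.0463 × 94.167 = 98.526 MPa
Goodman: 1/n_f = τ_a/S_se + τ_m/S_su = 81.236/463 + 98.526/1150 = 0.17546 + 0.08568 = 0.26113
n_f = 1/0.26113 = 3.829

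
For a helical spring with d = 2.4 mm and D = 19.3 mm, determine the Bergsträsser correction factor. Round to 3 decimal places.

1.171

C = D/d = 19.3/2.4 = 8.0417
K_B = (4C+2)/(4C−3) = 34.167/29.167 = 1.1714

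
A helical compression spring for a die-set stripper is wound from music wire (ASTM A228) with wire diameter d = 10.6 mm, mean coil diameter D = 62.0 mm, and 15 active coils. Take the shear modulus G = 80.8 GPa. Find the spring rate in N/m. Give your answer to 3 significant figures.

35700 N/m

k = Gd⁴/(8D³N_a) = (80.8×10³ × 10.6⁴) / (8 × 62.0³ × 15)
  = 1.02008e+09 / 2.85994e+07 = 35.668 N/mm = 35668 N/m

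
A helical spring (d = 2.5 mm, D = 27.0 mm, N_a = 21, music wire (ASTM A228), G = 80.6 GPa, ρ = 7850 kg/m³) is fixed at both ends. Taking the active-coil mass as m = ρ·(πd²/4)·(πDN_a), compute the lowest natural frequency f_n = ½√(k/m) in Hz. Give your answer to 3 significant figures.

58.9 Hz

k = Gd⁴/(8D³N_a) = (80.6×10³)(2.5⁴)/(8·27.0³·21) = 0.95213 N/mm = 952.13 N/m
Wire length L = πDN_a = π·27.0·21 = 1781.3 mm
m = ρ·(πd²/4)·L = 7850 × 4.9087×10⁻⁶ m² × 1.7813 m = 0.068639 kg
f_n = ½√(k/m) = 0.5·√(952.13/0.068639) = 0.5·√(13871) = 58.889 Hz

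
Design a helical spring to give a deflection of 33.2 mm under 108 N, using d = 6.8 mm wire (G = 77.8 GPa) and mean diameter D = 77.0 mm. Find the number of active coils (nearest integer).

Required rate k = F/δ = 108/33.2 = 3.253 N/mm
N_a = Gd⁴/(8D³k) = (77.8×10³ × 6.8⁴)/(8 × 77.0³ × 3.253)
    = 1.66347e+08 / 1.18809e+07 = 14 → 14 coils

14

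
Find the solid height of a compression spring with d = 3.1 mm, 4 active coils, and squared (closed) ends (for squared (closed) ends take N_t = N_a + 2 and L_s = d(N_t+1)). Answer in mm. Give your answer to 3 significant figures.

21.7 mm

squared (closed) ends: N_t = N_a + 2 = 4 + 2 = 6
L_s = d·(N_t+1) = 3.1 × 7 = 21.7 mm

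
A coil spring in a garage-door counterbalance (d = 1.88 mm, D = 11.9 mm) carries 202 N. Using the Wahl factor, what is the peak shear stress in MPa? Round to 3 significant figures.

1140 MPa

Spring index C = D/d = 11.9/1.88 = 6.3298
K_W = (4C−1)/(4C−4) + 0.615/C = 24.319/21.319 + 0.0972 = 1.2379
τ₀ = 8FD/(πd³) = 8·202·11.9/(π·1.88³) = 19230.4/20.875 = 921.22 MPa
τ_max = K·τ₀ = 1.2379 × 921.22 = 1140.4 MPa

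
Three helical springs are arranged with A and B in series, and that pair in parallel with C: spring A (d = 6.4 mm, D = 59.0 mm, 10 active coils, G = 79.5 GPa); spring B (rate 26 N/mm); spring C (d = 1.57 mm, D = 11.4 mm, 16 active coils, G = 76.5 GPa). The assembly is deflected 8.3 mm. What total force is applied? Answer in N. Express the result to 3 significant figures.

k_A = Gd⁴/(8D³N_a) = (79.5×10³)(6.4⁴)/(8·59.0³·10) = 8.1178 N/mm
k_C = Gd⁴/(8D³N_a) = (76.5×10³)(1.57⁴)/(8·11.4³·16) = 2.451 N/mm
Springs A,B series: k_AB = 1/(1/8.1178+1/26) = 6.1863 N/mm; parallel with C: k_eq = 6.1863+2.451 = 8.6373 N/mm
F = k_eq·δ = 8.6373·8.3 = 71.689 N

71.7 N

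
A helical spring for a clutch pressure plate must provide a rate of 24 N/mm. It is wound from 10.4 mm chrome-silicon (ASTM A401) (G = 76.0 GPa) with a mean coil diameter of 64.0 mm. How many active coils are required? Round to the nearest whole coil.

N_a = Gd⁴/(8D³k) = (76.0×10³ × 10.4⁴)/(8 × 64.0³ × 24)
    = 8.89093e+08 / 5.03316e+07 = 17.66 → 18 coils

18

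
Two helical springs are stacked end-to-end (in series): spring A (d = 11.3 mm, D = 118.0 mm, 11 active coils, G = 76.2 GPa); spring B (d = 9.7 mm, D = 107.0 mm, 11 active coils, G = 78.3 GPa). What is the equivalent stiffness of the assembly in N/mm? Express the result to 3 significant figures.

k_A = Gd⁴/(8D³N_a) = (76.2×10³)(11.3⁴)/(8·118.0³·11) = 8.5929 N/mm
k_B = Gd⁴/(8D³N_a) = (78.3×10³)(9.7⁴)/(8·107.0³·11) = 6.4301 N/mm
Series: 1/k_eq = 1/8.5929 + 1/6.4301 = 0.27189; k_eq = 3.6779 N/mm

3.68 N/mm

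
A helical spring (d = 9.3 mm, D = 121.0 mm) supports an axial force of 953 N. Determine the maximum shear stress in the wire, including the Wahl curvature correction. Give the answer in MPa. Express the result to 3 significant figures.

405 MPa

Spring index C = D/d = 121.0/9.3 = 13.0108
K_W = (4C−1)/(4C−4) + 0.615/C = 51.043/48.043 + 0.0473 = 1.1097
τ₀ = 8FD/(πd³) = 8·953·121.0/(π·9.3³) = 922504/2527 = 365.06 MPa
τ_max = K·τ₀ = 1.1097 × 365.06 = 405.12 MPa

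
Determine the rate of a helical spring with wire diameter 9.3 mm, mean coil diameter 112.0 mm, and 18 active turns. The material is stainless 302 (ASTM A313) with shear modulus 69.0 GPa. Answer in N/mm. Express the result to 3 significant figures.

k = Gd⁴/(8D³N_a) = (69.0×10³ × 9.3⁴) / (8 × 112.0³ × 18)
  = 5.16156e+08 / 2.0231e+08 = 2.5513 N/mm

2.55 N/mm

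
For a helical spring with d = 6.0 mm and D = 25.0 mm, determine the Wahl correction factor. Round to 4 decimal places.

1.3844

C = D/d = 25.0/6.0 = 4.1667
K_W = (4C−1)/(4C−4) + 0.615/C = 15.667/12.667 + 0.1476 = 1.3844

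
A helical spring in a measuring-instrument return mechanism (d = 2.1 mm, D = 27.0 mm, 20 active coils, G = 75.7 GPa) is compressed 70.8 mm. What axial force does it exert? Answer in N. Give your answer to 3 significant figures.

33.1 N

k = Gd⁴/(8D³N_a) = (75.7×10³)(2.1⁴)/(8·27.0³·20) = 0.46748 N/mm
F = k·δ = 0.46748 × 70.8 = 33.097 N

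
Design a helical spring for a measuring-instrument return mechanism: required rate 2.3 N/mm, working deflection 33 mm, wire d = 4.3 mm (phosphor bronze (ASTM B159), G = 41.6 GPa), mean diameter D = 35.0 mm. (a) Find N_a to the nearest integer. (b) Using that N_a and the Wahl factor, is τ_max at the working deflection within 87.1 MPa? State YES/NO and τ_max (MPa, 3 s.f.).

(a) 18 coils; (b) NO, τ_max = 101 MPa

N_a = Gd⁴/(8D³k) = (41.6×10³)(4.3⁴)/(8·35.0³·2.3) = 18.03 → N_a = 18
Actual rate k = Gd⁴/(8D³·18) = 2.3036 N/mm
Working load F = kδ = 2.3036·33 = 76.018 N
C = 35.0/4.3 = 8.1395; K_W = (4C−1)/(4C−4)+0.615/C = 1.1806
τ_max = K_W·8FD/(πd³) = 1.1806·85.215 = 100.61 MPa
τ_max > 87.1 MPa → exceeds allowable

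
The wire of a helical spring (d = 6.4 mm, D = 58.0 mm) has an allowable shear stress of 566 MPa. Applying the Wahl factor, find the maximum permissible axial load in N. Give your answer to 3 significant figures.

C = D/d = 58.0/6.4 = 9.0625
K_W = (4C−1)/(4C−4) + 0.615/C = 35.250/32.250 + 0.0679 = 1.1609
τ_max = K·8FD/(πd³) → F_max = τ_allow·πd³/(8DK)
F_max = 566·π·6.4³/(8·58.0·1.1609) = 4.6613e+05/538.65 = 865.36 N

865 N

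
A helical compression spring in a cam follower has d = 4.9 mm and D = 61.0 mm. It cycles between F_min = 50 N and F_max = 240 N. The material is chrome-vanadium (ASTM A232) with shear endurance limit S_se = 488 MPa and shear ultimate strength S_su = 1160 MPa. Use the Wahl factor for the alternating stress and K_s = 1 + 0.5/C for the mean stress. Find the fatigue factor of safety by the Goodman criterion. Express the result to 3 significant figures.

C = D/d = 61.0/4.9 = 12.4490; K_W = (4C−1)/(4C−4)+0.615/C = 1.1149; K_s = 1+0.5/C = 1.0402
F_a = (F_max−F_min)/2 = 95 N; F_m = (F_max+F_min)/2 = 145 N
τ_a = K_W·8F_aD/(πd³) = 1.1149 × 125.43 = 139.84 MPa
τ_m = K_s·8F_mD/(πd³) = 1.0402 × 191.45 = 199.14 MPa
Goodman: 1/n_f = τ_a/S_se + τ_m/S_su = 139.84/488 + 199.14/1160 = 0.28657 + 0.17167 = 0.45824
n_f = 1/0.45824 = 2.182

2.18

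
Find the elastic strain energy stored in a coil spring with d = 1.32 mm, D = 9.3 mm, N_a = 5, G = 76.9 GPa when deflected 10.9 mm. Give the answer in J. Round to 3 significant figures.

0.431 J

k = Gd⁴/(8D³N_a) = (76.9×10³)(1.32⁴)/(8·9.3³·5) = 7.2563 N/mm
U = ½kδ² = 0.5 × 7.2563 × 10.9² = 431.06 N·mm = 0.43106 J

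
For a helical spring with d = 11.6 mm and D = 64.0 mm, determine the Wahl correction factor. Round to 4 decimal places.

C = D/d = 64.0/11.6 = 5.5172
K_W = (4C−1)/(4C−4) + 0.615/C = 21.069/18.069 + 0.1115 = 1.2775

1.2775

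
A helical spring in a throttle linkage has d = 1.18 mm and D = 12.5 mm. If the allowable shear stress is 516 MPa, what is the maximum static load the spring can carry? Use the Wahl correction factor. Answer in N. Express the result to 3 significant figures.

23.4 N

C = D/d = 12.5/1.18 = 10.5932
K_W = (4C−1)/(4C−4) + 0.615/C = 41.373/38.373 + 0.0581 = 1.1362
τ_max = K·8FD/(πd³) → F_max = τ_allow·πd³/(8DK)
F_max = 516·π·1.18³/(8·12.5·1.1362) = 2663.5/113.62 = 23.441 N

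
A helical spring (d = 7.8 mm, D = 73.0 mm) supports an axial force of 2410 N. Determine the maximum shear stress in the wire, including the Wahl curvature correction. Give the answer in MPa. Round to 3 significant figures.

1090 MPa

Spring index C = D/d = 73.0/7.8 = 9.3590
K_W = (4C−1)/(4C−4) + 0.615/C = 36.436/33.436 + 0.0657 = 1.1554
τ₀ = 8FD/(πd³) = 8·2410·73.0/(π·7.8³) = 1.40744e+06/1490.8 = 944.05 MPa
τ_max = K·τ₀ = 1.1554 × 944.05 = 1090.8 MPa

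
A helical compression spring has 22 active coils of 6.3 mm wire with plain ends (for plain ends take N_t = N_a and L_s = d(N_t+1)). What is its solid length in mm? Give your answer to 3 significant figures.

plain ends: N_t = N_a = 22
L_s = d·(N_t+1) = 6.3 × 23 = 144.9 mm

145 mm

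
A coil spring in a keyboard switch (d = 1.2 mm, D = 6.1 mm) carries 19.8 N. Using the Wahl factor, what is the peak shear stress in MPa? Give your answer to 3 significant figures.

232 MPa

Spring index C = D/d = 6.1/1.2 = 5.0833
K_W = (4C−1)/(4C−4) + 0.615/C = 19.333/16.333 + 0.1210 = 1.3047
τ₀ = 8FD/(πd³) = 8·19.8·6.1/(π·1.2³) = 966.24/5.4287 = 177.99 MPa
τ_max = K·τ₀ = 1.3047 × 177.99 = 232.21 MPa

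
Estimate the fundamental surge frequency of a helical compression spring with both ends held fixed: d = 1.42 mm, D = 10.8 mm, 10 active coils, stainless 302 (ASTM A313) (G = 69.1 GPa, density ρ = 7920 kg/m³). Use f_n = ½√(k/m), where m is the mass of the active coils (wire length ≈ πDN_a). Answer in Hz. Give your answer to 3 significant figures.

405 Hz

k = Gd⁴/(8D³N_a) = (69.1×10³)(1.42⁴)/(8·10.8³·10) = 2.7879 N/mm = 2787.9 N/m
Wire length L = πDN_a = π·10.8·10 = 339.29 mm
m = ρ·(πd²/4)·L = 7920 × 1.5837×10⁻⁶ m² × 0.33929 m = 0.0042556 kg
f_n = ½√(k/m) = 0.5·√(2787.9/0.0042556) = 0.5·√(6.551e+05) = 404.69 Hz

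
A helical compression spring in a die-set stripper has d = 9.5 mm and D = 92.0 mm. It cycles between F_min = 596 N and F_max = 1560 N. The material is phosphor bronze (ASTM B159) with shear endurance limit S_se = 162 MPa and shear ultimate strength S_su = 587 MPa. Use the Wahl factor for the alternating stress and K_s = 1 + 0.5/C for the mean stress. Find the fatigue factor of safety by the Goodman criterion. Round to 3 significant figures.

0.684

C = D/d = 92.0/9.5 = 9.6842; K_W = (4C−1)/(4C−4)+0.615/C = 1.1499; K_s = 1+0.5/C = 1.0516
F_a = (F_max−F_min)/2 = 482 N; F_m = (F_max+F_min)/2 = 1078 N
τ_a = K_W·8F_aD/(πd³) = 1.1499 × 131.71 = 151.44 MPa
τ_m = K_s·8F_mD/(πd³) = 1.0516 × 294.56 = 309.77 MPa
Goodman: 1/n_f = τ_a/S_se + τ_m/S_su = 151.44/162 + 309.77/587 = 0.93484 + 0.52772 = 1.4626
n_f = 1/1.4626 = 0.6837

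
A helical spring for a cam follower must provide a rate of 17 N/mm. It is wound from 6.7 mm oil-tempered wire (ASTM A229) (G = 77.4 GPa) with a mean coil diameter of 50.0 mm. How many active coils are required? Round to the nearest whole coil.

9

N_a = Gd⁴/(8D³k) = (77.4×10³ × 6.7⁴)/(8 × 50.0³ × 17)
    = 1.5597e+08 / 1.7e+07 = 9.175 → 9 coils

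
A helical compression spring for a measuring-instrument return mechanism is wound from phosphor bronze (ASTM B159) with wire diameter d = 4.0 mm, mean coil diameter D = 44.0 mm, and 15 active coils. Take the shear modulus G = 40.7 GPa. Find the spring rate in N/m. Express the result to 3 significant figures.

1020 N/m

k = Gd⁴/(8D³N_a) = (40.7×10³ × 4.0⁴) / (8 × 44.0³ × 15)
  = 1.04192e+07 / 1.02221e+07 = 1.0193 N/mm = 1019.3 N/m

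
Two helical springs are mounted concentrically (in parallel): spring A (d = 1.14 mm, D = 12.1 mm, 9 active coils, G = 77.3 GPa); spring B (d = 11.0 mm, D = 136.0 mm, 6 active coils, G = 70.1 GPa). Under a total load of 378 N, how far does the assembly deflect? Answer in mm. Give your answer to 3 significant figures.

k_A = Gd⁴/(8D³N_a) = (77.3×10³)(1.14⁴)/(8·12.1³·9) = 1.0236 N/mm
k_B = Gd⁴/(8D³N_a) = (70.1×10³)(11.0⁴)/(8·136.0³·6) = 8.5002 N/mm
Parallel: k_eq = 1.0236 + 8.5002 = 9.5238 N/mm
δ = F/k_eq = 378/9.5238 = 39.69 mm

39.7 mm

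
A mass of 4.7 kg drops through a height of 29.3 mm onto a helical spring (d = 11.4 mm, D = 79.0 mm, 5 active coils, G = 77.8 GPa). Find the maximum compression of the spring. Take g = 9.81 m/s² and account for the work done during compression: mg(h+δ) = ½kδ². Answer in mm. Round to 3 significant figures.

k = Gd⁴/(8D³N_a) = (77.8×10³)(11.4⁴)/(8·79.0³·5) = 66.628 N/mm
W = mg = 4.7 × 9.81 = 46.107 N
½kδ² − Wδ − Wh = 0 → δ = (W + √(W² + 2kWh))/k
δ = (46.107 + √(2125.9 + 180021))/66.628 = (46.107 + 426.79)/66.628 = 7.0975 mm

7.10 mm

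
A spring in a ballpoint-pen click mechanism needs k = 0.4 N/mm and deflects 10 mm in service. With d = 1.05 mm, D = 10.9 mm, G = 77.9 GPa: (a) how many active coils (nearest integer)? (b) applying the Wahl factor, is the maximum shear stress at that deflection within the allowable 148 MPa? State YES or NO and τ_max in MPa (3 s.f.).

(a) 23 coils; (b) YES, τ_max = 109 MPa

N_a = Gd⁴/(8D³k) = (77.9×10³)(1.05⁴)/(8·10.9³·0.4) = 22.85 → N_a = 23
Actual rate k = Gd⁴/(8D³·23) = 0.39737 N/mm
Working load F = kδ = 0.39737·10 = 3.9737 N
C = 10.9/1.05 = 10.3810; K_W = (4C−1)/(4C−4)+0.615/C = 1.1392
τ_max = K_W·8FD/(πd³) = 1.1392·95.279 = 108.54 MPa
τ_max ≤ 148 MPa → acceptable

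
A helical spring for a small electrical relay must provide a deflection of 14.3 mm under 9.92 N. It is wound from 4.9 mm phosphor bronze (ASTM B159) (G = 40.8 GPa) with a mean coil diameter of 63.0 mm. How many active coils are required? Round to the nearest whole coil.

Required rate k = F/δ = 9.92/14.3 = 0.69371 N/mm
N_a = Gd⁴/(8D³k) = (40.8×10³ × 4.9⁴)/(8 × 63.0³ × 0.69371)
    = 2.35204e+07 / 1.38767e+06 = 16.95 → 17 coils

17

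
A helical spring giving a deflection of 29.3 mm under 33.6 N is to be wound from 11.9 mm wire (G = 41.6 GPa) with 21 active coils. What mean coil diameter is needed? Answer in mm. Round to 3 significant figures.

163 mm

Required rate k = F/δ = 33.6/29.3 = 1.1468 N/mm
D = (Gd⁴/(8N_a·k))^(1/3) = (41.6×10³·11.9⁴/(8·21·1.1468))^(1/3)
  = (4.33012e+06)^(1/3) = 162.9922 mm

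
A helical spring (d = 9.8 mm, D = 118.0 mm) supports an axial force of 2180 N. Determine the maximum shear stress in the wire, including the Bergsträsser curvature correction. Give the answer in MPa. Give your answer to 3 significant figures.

773 MPa

Spring index C = D/d = 118.0/9.8 = 12.0408
K_B = (4C+2)/(4C−3) = 50.163/45.163 = 1.1107
τ₀ = 8FD/(πd³) = 8·2180·118.0/(π·9.8³) = 2.05792e+06/2956.8 = 695.99 MPa
τ_max = K·τ₀ = 1.1107 × 695.99 = 773.04 MPa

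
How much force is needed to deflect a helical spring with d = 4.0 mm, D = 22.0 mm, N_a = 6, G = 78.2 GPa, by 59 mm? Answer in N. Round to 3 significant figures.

k = Gd⁴/(8D³N_a) = (78.2×10³)(4.0⁴)/(8·22.0³·6) = 39.169 N/mm
F = k·δ = 39.169 × 59 = 2310.9 N

2310 N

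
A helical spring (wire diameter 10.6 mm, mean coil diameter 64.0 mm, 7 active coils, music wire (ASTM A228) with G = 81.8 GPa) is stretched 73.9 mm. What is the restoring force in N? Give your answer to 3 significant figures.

k = Gd⁴/(8D³N_a) = (81.8×10³)(10.6⁴)/(8·64.0³·7) = 70.348 N/mm
F = k·δ = 70.348 × 73.9 = 5198.7 N

5200 N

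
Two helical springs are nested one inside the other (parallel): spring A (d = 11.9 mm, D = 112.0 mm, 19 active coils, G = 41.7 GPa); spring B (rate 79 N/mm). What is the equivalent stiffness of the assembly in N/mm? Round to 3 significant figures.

82.9 N/mm

k_A = Gd⁴/(8D³N_a) = (41.7×10³)(11.9⁴)/(8·112.0³·19) = 3.9159 N/mm
Parallel: k_eq = 3.9159 + 79 = 82.916 N/mm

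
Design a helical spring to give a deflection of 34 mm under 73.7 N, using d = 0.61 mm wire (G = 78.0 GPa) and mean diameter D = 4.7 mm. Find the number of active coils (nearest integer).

Required rate k = F/δ = 73.7/34 = 2.1676 N/mm
N_a = Gd⁴/(8D³k) = (78.0×10³ × 0.61⁴)/(8 × 4.7³ × 2.1676)
    = 10799.8 / 1800.41 = 5.998 → 6 coils

6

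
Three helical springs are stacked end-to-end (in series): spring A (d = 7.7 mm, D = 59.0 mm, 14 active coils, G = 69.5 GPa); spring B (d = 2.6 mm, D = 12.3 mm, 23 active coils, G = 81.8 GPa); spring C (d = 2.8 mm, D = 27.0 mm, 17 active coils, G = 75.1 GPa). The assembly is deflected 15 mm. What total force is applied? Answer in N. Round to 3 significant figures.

k_A = Gd⁴/(8D³N_a) = (69.5×10³)(7.7⁴)/(8·59.0³·14) = 10.621 N/mm
k_B = Gd⁴/(8D³N_a) = (81.8×10³)(2.6⁴)/(8·12.3³·23) = 10.917 N/mm
k_C = Gd⁴/(8D³N_a) = (75.1×10³)(2.8⁴)/(8·27.0³·17) = 1.7244 N/mm
Series: 1/k_eq = 1/10.621 + 1/10.917 + 1/1.7244 = 0.76566; k_eq = 1.3061 N/mm
F = k_eq·δ = 1.3061·15 = 19.591 N

19.6 N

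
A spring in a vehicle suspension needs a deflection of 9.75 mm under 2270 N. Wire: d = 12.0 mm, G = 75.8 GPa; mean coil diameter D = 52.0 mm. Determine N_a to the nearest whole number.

Required rate k = F/δ = 2270/9.75 = 232.82 N/mm
N_a = Gd⁴/(8D³k) = (75.8×10³ × 12.0⁴)/(8 × 52.0³ × 232.82)
    = 1.57179e+09 / 2.61891e+08 = 6.002 → 6 coils

6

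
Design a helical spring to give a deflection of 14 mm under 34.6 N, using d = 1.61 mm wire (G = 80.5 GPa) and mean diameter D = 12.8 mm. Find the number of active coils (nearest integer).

13

Required rate k = F/δ = 34.6/14 = 2.4714 N/mm
N_a = Gd⁴/(8D³k) = (80.5×10³ × 1.61⁴)/(8 × 12.8³ × 2.4714)
    = 540878 / 41463.7 = 13.04 → 13 coils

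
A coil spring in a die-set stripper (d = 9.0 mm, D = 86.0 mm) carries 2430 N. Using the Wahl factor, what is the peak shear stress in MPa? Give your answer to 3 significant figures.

Spring index C = D/d = 86.0/9.0 = 9.5556
K_W = (4C−1)/(4C−4) + 0.615/C = 37.222/34.222 + 0.0644 = 1.1520
τ₀ = 8FD/(πd³) = 8·2430·86.0/(π·9.0³) = 1.67184e+06/2290.2 = 729.99 MPa
τ_max = K·τ₀ = 1.1520 × 729.99 = 840.97 MPa

841 MPa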